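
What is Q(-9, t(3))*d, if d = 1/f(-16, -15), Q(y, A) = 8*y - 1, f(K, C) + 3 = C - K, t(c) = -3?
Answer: 73/2 ≈ 36.500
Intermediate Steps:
f(K, C) = -3 + C - K (f(K, C) = -3 + (C - K) = -3 + C - K)
Q(y, A) = -1 + 8*y
d = -½ (d = 1/(-3 - 15 - 1*(-16)) = 1/(-3 - 15 + 16) = 1/(-2) = -½ ≈ -0.50000)
Q(-9, t(3))*d = (-1 + 8*(-9))*(-½) = (-1 - 72)*(-½) = -73*(-½) = 73/2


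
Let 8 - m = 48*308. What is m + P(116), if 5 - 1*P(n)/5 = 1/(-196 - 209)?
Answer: -1194830/81 ≈ -14751.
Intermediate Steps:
m = -14776 (m = 8 - 48*308 = 8 - 1*14784 = 8 - 14784 = -14776)
P(n) = 2026/81 (P(n) = 25 - 5/(-196 - 209) = 25 - 5/(-405) = 25 - 5*(-1/405) = 25 + 1/81 = 2026/81)
m + P(116) = -14776 + 2026/81 = -1194830/81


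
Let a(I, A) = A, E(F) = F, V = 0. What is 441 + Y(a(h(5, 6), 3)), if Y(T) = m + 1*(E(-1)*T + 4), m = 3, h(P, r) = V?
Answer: 445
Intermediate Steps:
h(P, r) = 0
Y(T) = 7 - T (Y(T) = 3 + 1*(-T + 4) = 3 + 1*(4 - T) = 3 + (4 - T) = 7 - T)
441 + Y(a(h(5, 6), 3)) = 441 + (7 - 1*3) = 441 + (7 - 3) = 441 + 4 = 445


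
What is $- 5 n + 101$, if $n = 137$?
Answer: $-584$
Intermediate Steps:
$- 5 n + 101 = \left(-5\right) 137 + 101 = -685 + 101 = -584$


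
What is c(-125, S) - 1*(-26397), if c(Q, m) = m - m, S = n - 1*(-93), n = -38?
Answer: 26397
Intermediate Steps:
S = 55 (S = -38 - 1*(-93) = -38 + 93 = 55)
c(Q, m) = 0
c(-125, S) - 1*(-26397) = 0 - 1*(-26397) = 0 + 26397 = 26397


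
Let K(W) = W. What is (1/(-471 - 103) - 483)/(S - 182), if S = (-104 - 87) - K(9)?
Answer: 277243/219268 ≈ 1.2644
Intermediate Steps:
S = -200 (S = (-104 - 87) - 1*9 = -191 - 9 = -200)
(1/(-471 - 103) - 483)/(S - 182) = (1/(-471 - 103) - 483)/(-200 - 182) = (1/(-574) - 483)/(-382) = (-1/574 - 483)*(-1/382) = -277243/574*(-1/382) = 277243/219268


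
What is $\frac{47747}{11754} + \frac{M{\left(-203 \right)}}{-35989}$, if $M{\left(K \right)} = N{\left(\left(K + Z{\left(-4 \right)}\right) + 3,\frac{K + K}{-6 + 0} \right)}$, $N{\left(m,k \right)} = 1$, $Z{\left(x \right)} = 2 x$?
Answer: $\frac{1718355029}{423014706} \approx 4.0622$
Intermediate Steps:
$M{\left(K \right)} = 1$
$\frac{47747}{11754} + \frac{M{\left(-203 \right)}}{-35989} = \frac{47747}{11754} + 1 \frac{1}{-35989} = 47747 \cdot \frac{1}{11754} + 1 \left(- \frac{1}{35989}\right) = \frac{47747}{11754} - \frac{1}{35989} = \frac{1718355029}{423014706}$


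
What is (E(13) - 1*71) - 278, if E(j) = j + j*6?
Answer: -258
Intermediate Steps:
E(j) = 7*j (E(j) = j + 6*j = 7*j)
(E(13) - 1*71) - 278 = (7*13 - 1*71) - 278 = (91 - 71) - 278 = 20 - 278 = -258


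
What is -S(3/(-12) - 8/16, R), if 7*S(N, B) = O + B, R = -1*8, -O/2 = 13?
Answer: 34/7 ≈ 4.8571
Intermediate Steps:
O = -26 (O = -2*13 = -26)
R = -8
S(N, B) = -26/7 + B/7 (S(N, B) = (-26 + B)/7 = -26/7 + B/7)
-S(3/(-12) - 8/16, R) = -(-26/7 + (⅐)*(-8)) = -(-26/7 - 8/7) = -1*(-34/7) = 34/7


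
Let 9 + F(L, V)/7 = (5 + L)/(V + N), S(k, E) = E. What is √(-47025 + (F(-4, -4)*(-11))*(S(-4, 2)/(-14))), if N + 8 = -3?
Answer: I*√10603065/15 ≈ 217.08*I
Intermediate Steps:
N = -11 (N = -8 - 3 = -11)
F(L, V) = -63 + 7*(5 + L)/(-11 + V) (F(L, V) = -63 + 7*((5 + L)/(V - 11)) = -63 + 7*((5 + L)/(-11 + V)) = -63 + 7*(5 + L)/(-11 + V))
√(-47025 + (F(-4, -4)*(-11))*(S(-4, 2)/(-14))) = √(-47025 + ((7*(104 - 4 - 9*(-4))/(-11 - 4))*(-11))*(2/(-14))) = √(-47025 + ((7*(104 - 4 + 36)/(-15))*(-11))*(2*(-1/14))) = √(-47025 + ((7*(-1/15)*136)*(-11))*(-⅐)) = √(-47025 - 952/15*(-11)*(-⅐)) = √(-47025 + (10472/15)*(-⅐)) = √(-47025 - 1496/15) = √(-706871/15) = I*√10603065/15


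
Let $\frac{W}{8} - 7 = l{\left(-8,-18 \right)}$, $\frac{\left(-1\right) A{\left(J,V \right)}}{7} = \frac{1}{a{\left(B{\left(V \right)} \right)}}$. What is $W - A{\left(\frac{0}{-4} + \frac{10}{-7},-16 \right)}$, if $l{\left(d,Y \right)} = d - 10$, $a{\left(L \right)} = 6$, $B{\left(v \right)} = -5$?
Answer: $- \frac{521}{6} \approx -86.833$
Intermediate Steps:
$l{\left(d,Y \right)} = -10 + d$ ($l{\left(d,Y \right)} = d - 10 = -10 + d$)
$A{\left(J,V \right)} = - \frac{7}{6}$
$W = -88$ ($W = 56 + 8 \left(-10 - 8\right) = 56 + 8 \left(-18\right) = 56 - 144 = -88$)
$W - A{\left(\frac{0}{-4} + \frac{10}{-7},-16 \right)} = -88 - - \frac{7}{6} = -88 + \frac{7}{6} = - \frac{521}{6}$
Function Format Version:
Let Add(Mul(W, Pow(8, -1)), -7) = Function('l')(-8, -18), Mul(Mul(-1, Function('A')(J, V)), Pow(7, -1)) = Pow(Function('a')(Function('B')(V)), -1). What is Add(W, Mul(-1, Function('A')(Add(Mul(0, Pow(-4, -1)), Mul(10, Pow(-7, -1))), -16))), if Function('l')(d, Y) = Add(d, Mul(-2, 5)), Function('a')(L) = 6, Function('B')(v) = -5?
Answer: Rational(-521, 6) ≈ -86.833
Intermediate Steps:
Function('l')(d, Y) = Add(-10, d) (Function('l')(d, Y) = Add(d, -10) = Add(-10, d))
Function('A')(J, V) = Rational(-7, 6) (Function('A')(J, V) = Mul(-7, Pow(6, -1)) = Mul(-7, Rational(1, 6)) = Rational(-7, 6))
W = -88 (W = Add(56, Mul(8, Add(-10, -8))) = Add(56, Mul(8, -18)) = Add(56, -144) = -88)
Add(W, Mul(-1, Function('A')(Add(Mul(0, Pow(-4, -1)), Mul(10, Pow(-7, -1))), -16))) = Add(-88, Mul(-1, Rational(-7, 6))) = Add(-88, Rational(7, 6)) = Rational(-521, 6)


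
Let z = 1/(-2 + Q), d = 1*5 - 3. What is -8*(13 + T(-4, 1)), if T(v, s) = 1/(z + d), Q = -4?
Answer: -1192/11 ≈ -108.36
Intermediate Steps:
d = 2 (d = 5 - 3 = 2)
z = -⅙ (z = 1/(-2 - 4) = 1/(-6) = -⅙ ≈ -0.16667)
T(v, s) = 6/11 (T(v, s) = 1/(-⅙ + 2) = 1/(11/6) = 6/11)
-8*(13 + T(-4, 1)) = -8*(13 + 6/11) = -8*149/11 = -1192/11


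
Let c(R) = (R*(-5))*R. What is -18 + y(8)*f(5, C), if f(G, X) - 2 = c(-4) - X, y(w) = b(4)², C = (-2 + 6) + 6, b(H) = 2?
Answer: -370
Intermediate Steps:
C = 10 (C = 4 + 6 = 10)
c(R) = -5*R² (c(R) = (-5*R)*R = -5*R²)
y(w) = 4 (y(w) = 2² = 4)
f(G, X) = -78 - X (f(G, X) = 2 + (-5*(-4)² - X) = 2 + (-5*16 - X) = 2 + (-80 - X) = -78 - X)
-18 + y(8)*f(5, C) = -18 + 4*(-78 - 1*10) = -18 + 4*(-78 - 10) = -18 + 4*(-88) = -18 - 352 = -370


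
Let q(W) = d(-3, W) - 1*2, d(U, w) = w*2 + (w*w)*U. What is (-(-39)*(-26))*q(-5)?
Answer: 88218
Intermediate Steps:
d(U, w) = 2*w + U*w² (d(U, w) = 2*w + w²*U = 2*w + U*w²)
q(W) = -2 + W*(2 - 3*W) (q(W) = W*(2 - 3*W) - 1*2 = W*(2 - 3*W) - 2 = -2 + W*(2 - 3*W))
(-(-39)*(-26))*q(-5) = (-(-39)*(-26))*(-2 - 1*(-5)*(-2 + 3*(-5))) = (-39*26)*(-2 - 1*(-5)*(-2 - 15)) = -1014*(-2 - 1*(-5)*(-17)) = -1014*(-2 - 85) = -1014*(-87) = 88218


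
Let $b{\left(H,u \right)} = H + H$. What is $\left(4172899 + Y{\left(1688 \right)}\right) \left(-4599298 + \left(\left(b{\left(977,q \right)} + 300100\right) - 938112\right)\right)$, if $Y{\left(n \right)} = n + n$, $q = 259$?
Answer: $-21864286378900$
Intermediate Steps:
$Y{\left(n \right)} = 2 n$
$b{\left(H,u \right)} = 2 H$
$\left(4172899 + Y{\left(1688 \right)}\right) \left(-4599298 + \left(\left(b{\left(977,q \right)} + 300100\right) - 938112\right)\right) = \left(4172899 + 2 \cdot 1688\right) \left(-4599298 + \left(\left(2 \cdot 977 + 300100\right) - 938112\right)\right) = \left(4172899 + 3376\right) \left(-4599298 + \left(\left(1954 + 300100\right) - 938112\right)\right) = 4176275 \left(-4599298 + \left(302054 - 938112\right)\right) = 4176275 \left(-4599298 - 636058\right) = 4176275 \left(-5235356\right) = -21864286378900$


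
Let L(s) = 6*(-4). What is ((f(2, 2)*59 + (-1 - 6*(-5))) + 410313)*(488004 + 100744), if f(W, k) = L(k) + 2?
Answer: 240823836912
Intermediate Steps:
L(s) = -24
f(W, k) = -22 (f(W, k) = -24 + 2 = -22)
((f(2, 2)*59 + (-1 - 6*(-5))) + 410313)*(488004 + 100744) = ((-22*59 + (-1 - 6*(-5))) + 410313)*(488004 + 100744) = ((-1298 + (-1 + 30)) + 410313)*588748 = ((-1298 + 29) + 410313)*588748 = (-1269 + 410313)*588748 = 409044*588748 = 240823836912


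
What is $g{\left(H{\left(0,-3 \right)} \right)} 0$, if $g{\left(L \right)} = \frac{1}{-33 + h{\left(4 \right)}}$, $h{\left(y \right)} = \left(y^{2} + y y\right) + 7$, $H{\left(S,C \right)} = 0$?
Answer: $0$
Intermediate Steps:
$h{\left(y \right)} = 7 + 2 y^{2}$ ($h{\left(y \right)} = \left(y^{2} + y^{2}\right) + 7 = 2 y^{2} + 7 = 7 + 2 y^{2}$)
$g{\left(L \right)} = \frac{1}{6}$ ($g{\left(L \right)} = \frac{1}{-33 + \left(7 + 2 \cdot 4^{2}\right)} = \frac{1}{-33 + \left(7 + 2 \cdot 16\right)} = \frac{1}{-33 + \left(7 + 32\right)} = \frac{1}{-33 + 39} = \frac{1}{6}$)
$g{\left(H{\left(0,-3 \right)} \right)} 0 = \frac{1}{6} \cdot 0 = 0$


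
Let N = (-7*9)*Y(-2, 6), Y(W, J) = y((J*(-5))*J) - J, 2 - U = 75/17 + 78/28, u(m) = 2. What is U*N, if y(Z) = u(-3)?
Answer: -22266/17 ≈ -1309.8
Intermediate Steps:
U = -1237/238 (U = 2 - (75/17 + 78/28) = 2 - (75*(1/17) + 78*(1/28)) = 2 - (75/17 + 39/14) = 2 - 1*1713/238 = 2 - 1713/238 = -1237/238 ≈ -5.1975)
y(Z) = 2
Y(W, J) = 2 - J
N = 252 (N = (-7*9)*(2 - 1*6) = -63*(2 - 6) = -63*(-4) = 252)
U*N = -1237/238*252 = -22266/17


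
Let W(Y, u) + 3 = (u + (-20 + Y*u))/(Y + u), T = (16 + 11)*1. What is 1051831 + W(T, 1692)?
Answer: 1808139688/1719 ≈ 1.0519e+6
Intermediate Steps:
T = 27 (T = 27*1 = 27)
W(Y, u) = -3 + (-20 + u + Y*u)/(Y + u) (W(Y, u) = -3 + (u + (-20 + Y*u))/(Y + u) = -3 + (-20 + u + Y*u)/(Y + u))
1051831 + W(T, 1692) = 1051831 + (-20 - 3*27 - 2*1692 + 27*1692)/(27 + 1692) = 1051831 + (-20 - 81 - 3384 + 45684)/1719 = 1051831 + (1/1719)*42199 = 1051831 + 42199/1719 = 1808139688/1719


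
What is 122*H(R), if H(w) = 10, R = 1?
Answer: 1220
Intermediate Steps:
122*H(R) = 122*10 = 1220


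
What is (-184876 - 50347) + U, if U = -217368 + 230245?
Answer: -222346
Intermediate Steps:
U = 12877
(-184876 - 50347) + U = (-184876 - 50347) + 12877 = -235223 + 12877 = -222346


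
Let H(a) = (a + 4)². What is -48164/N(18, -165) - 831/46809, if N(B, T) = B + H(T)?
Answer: -758687995/404726217 ≈ -1.8746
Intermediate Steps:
H(a) = (4 + a)²
N(B, T) = B + (4 + T)²
-48164/N(18, -165) - 831/46809 = -48164/(18 + (4 - 165)²) - 831/46809 = -48164/(18 + (-161)²) - 831*1/46809 = -48164/(18 + 25921) - 277/15603 = -48164/25939 - 277/15603 = -758687995/404726217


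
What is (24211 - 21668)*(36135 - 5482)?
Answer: 77950579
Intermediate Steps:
(24211 - 21668)*(36135 - 5482) = 2543*30653 = 77950579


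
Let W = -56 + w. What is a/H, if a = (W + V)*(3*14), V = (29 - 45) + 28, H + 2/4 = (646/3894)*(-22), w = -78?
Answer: 1813896/1469 ≈ 1234.8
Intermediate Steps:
H = -1469/354 (H = -1/2 + (646/3894)*(-22) = -1/2 + (646*(1/3894))*(-22) = -1/2 + (323/1947)*(-22) = -1/2 - 646/177 = -1469/354 ≈ -4.1497)
W = -134 (W = -56 - 78 = -134)
V = 12 (V = -16 + 28 = 12)
a = -5124 (a = (-134 + 12)*(3*14) = -122*42 = -5124)
a/H = -5124/(-1469/354) = -5124*(-354/1469) = 1813896/1469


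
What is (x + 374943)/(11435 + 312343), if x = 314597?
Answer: 344770/161889 ≈ 2.1297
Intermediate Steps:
(x + 374943)/(11435 + 312343) = (314597 + 374943)/(11435 + 312343) = 689540/323778 = 689540*(1/323778) = 344770/161889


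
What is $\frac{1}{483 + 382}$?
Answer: $\frac{1}{865} \approx 0.0011561$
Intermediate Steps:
$\frac{1}{483 + 382} = \frac{1}{865}$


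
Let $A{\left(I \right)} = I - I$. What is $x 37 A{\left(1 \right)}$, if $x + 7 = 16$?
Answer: $0$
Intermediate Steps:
$x = 9$ ($x = -7 + 16 = 9$)
$A{\left(I \right)} = 0$
$x 37 A{\left(1 \right)} = 9 \cdot 37 \cdot 0 = 333 \cdot 0 = 0$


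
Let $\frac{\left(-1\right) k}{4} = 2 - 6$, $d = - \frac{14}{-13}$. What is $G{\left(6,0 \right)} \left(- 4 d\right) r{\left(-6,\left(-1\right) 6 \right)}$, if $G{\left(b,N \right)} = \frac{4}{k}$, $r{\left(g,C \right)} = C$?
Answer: $\frac{84}{13} \approx 6.4615$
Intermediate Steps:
$d = \frac{14}{13}$ ($d = \left(-14\right) \left(- \frac{1}{13}\right) = \frac{14}{13} \approx 1.0769$)
$k = 16$ ($k = - 4 \left(2 - 6\right) = \left(-4\right) \left(-4\right) = 16$)
$G{\left(b,N \right)} = \frac{1}{4}$ ($G{\left(b,N \right)} = \frac{4}{16} = 4 \cdot \frac{1}{16} = \frac{1}{4}$)
$G{\left(6,0 \right)} \left(- 4 d\right) r{\left(-6,\left(-1\right) 6 \right)} = \frac{\left(-4\right) \frac{14}{13}}{4} \left(\left(-1\right) 6\right) = \frac{1}{4} \left(- \frac{56}{13}\right) \left(-6\right) = \left(- \frac{14}{13}\right) \left(-6\right) = \frac{84}{13}$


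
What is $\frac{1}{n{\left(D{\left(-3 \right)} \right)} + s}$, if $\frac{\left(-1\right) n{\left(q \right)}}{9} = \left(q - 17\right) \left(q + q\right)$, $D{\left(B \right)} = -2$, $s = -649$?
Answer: $- \frac{1}{1333} \approx -0.00075019$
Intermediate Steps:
$n{\left(q \right)} = - 18 q \left(-17 + q\right)$ ($n{\left(q \right)} = - 9 \left(q - 17\right) \left(q + q\right) = - 9 \left(-17 + q\right) 2 q = - 9 \cdot 2 q \left(-17 + q\right) = - 18 q \left(-17 + q\right)$)
$\frac{1}{n{\left(D{\left(-3 \right)} \right)} + s} = \frac{1}{18 \left(-2\right) \left(17 - -2\right) - 649} = \frac{1}{18 \left(-2\right) \left(17 + 2\right) - 649} = \frac{1}{18 \left(-2\right) 19 - 649} = \frac{1}{-684 - 649} = \frac{1}{-1333} = - \frac{1}{1333}$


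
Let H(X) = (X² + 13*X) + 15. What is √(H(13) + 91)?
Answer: 2*√111 ≈ 21.071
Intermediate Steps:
H(X) = 15 + X² + 13*X
√(H(13) + 91) = √((15 + 13² + 13*13) + 91) = √((15 + 169 + 169) + 91) = √(353 + 91) = √444 = 2*√111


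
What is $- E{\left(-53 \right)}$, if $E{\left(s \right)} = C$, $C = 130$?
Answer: $-130$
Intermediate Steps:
$E{\left(s \right)} = 130$
$- E{\left(-53 \right)} = \left(-1\right) 130 = -130$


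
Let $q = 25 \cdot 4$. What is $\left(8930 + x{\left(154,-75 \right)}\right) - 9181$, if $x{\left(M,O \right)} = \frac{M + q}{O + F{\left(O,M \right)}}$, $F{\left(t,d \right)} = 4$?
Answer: $- \frac{18075}{71} \approx -254.58$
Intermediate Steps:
$q = 100$
$x{\left(M,O \right)} = \frac{100 + M}{4 + O}$ ($x{\left(M,O \right)} = \frac{M + 100}{O + 4} = \frac{100 + M}{4 + O}$)
$\left(8930 + x{\left(154,-75 \right)}\right) - 9181 = \left(8930 + \frac{100 + 154}{4 - 75}\right) - 9181 = \left(8930 + \frac{1}{-71} \cdot 254\right) - 9181 = \left(8930 - \frac{254}{71}\right) - 9181 = \frac{633776}{71} - 9181 = - \frac{18075}{71}$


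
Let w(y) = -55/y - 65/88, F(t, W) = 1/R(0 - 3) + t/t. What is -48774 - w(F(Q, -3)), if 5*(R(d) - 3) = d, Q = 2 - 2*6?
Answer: -72906719/1496 ≈ -48734.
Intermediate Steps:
Q = -10 (Q = 2 - 12 = -10)
R(d) = 3 + d/5
F(t, W) = 17/12 (F(t, W) = 1/(3 + (0 - 3)/5) + t/t = 1/(3 + (1/5)*(-3)) + 1 = 1/(3 - 3/5) + 1 = 1/(12/5) + 1 = 1*(5/12) + 1 = 5/12 + 1 = 17/12)
w(y) = -65/88 - 55/y (w(y) = -55/y - 65*1/88 = -55/y - 65/88 = -65/88 - 55/y)
-48774 - w(F(Q, -3)) = -48774 - (-65/88 - 55/17/12) = -48774 - (-65/88 - 55*12/17) = -48774 - (-65/88 - 660/17) = -48774 - 1*(-59185/1496) = -48774 + 59185/1496 = -72906719/1496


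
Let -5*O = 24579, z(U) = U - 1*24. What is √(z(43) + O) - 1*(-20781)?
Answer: 20781 + 2*I*√30605/5 ≈ 20781.0 + 69.977*I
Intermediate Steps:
z(U) = -24 + U (z(U) = U - 24 = -24 + U)
O = -24579/5 (O = -⅕*24579 = -24579/5 ≈ -4915.8)
√(z(43) + O) - 1*(-20781) = √((-24 + 43) - 24579/5) - 1*(-20781) = √(19 - 24579/5) + 20781 = √(-24484/5) + 20781 = 2*I*√30605/5 + 20781 = 20781 + 2*I*√30605/5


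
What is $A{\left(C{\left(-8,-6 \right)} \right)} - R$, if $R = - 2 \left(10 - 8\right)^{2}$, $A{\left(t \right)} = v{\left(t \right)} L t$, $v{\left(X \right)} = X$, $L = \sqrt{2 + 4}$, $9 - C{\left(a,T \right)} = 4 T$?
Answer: $8 + 1089 \sqrt{6} \approx 2675.5$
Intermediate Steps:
$C{\left(a,T \right)} = 9 - 4 T$
$L = \sqrt{6} \approx 2.4495$
$A{\left(t \right)} = \sqrt{6} t^{2}$ ($A{\left(t \right)} = t \sqrt{6} t = \sqrt{6} t^{2}$)
$R = -8$ ($R = - 2 \cdot 2^{2} = \left(-2\right) 4 = -8$)
$A{\left(C{\left(-8,-6 \right)} \right)} - R = \sqrt{6} \left(9 - -24\right)^{2} - -8 = \sqrt{6} \left(9 + 24\right)^{2} + 8 = \sqrt{6} \cdot 33^{2} + 8 = \sqrt{6} \cdot 1089 + 8 = 1089 \sqrt{6} + 8 = 8 + 1089 \sqrt{6}$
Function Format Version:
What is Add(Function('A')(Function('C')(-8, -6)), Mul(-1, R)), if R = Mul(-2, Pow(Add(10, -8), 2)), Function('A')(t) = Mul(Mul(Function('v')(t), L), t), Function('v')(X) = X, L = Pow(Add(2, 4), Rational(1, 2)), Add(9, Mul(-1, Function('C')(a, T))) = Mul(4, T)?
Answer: Add(8, Mul(1089, Pow(6, Rational(1, 2)))) ≈ 2675.5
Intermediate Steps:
Function('C')(a, T) = Add(9, Mul(-4, T)) (Function('C')(a, T) = Add(9, Mul(-1, Mul(4, T))) = Add(9, Mul(-4, T)))
L = Pow(6, Rational(1, 2)) ≈ 2.4495
Function('A')(t) = Mul(Pow(6, Rational(1, 2)), Pow(t, 2)) (Function('A')(t) = Mul(Mul(t, Pow(6, Rational(1, 2))), t) = Mul(Pow(6, Rational(1, 2)), Pow(t, 2)))
R = -8 (R = Mul(-2, Pow(2, 2)) = Mul(-2, 4) = -8)
Add(Function('A')(Function('C')(-8, -6)), Mul(-1, R)) = Add(Mul(Pow(6, Rational(1, 2)), Pow(Add(9, Mul(-4, -6)), 2)), Mul(-1, -8)) = Add(Mul(Pow(6, Rational(1, 2)), Pow(Add(9, 24), 2)), 8) = Add(Mul(Pow(6, Rational(1, 2)), Pow(33, 2)), 8) = Add(Mul(Pow(6, Rational(1, 2)), 1089), 8) = Add(Mul(1089, Pow(6, Rational(1, 2))), 8) = Add(8, Mul(1089, Pow(6, Rational(1, 2))))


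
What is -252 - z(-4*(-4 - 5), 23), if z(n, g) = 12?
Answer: -264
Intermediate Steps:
-252 - z(-4*(-4 - 5), 23) = -252 - 1*12 = -252 - 12 = -264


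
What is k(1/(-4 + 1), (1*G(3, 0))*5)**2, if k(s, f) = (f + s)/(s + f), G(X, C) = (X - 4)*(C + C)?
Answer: 1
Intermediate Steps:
G(X, C) = 2*C*(-4 + X) (G(X, C) = (-4 + X)*(2*C) = 2*C*(-4 + X))
k(s, f) = 1 (k(s, f) = (f + s)/(f + s) = 1)
k(1/(-4 + 1), (1*G(3, 0))*5)**2 = 1**2 = 1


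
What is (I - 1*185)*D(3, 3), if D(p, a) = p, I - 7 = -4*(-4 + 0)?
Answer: -486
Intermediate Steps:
I = 23 (I = 7 - 4*(-4 + 0) = 7 - 4*(-4) = 7 + 16 = 23)
(I - 1*185)*D(3, 3) = (23 - 1*185)*3 = (23 - 185)*3 = -162*3 = -486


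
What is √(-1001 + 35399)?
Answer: 21*√78 ≈ 185.47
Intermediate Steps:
√(-1001 + 35399) = √34398 = 21*√78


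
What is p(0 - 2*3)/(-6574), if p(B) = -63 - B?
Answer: 3/346 ≈ 0.0086705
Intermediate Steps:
p(0 - 2*3)/(-6574) = (-63 - (0 - 2*3))/(-6574) = (-63 - (0 - 6))*(-1/6574) = (-63 - 1*(-6))*(-1/6574) = (-63 + 6)*(-1/6574) = -57*(-1/6574) = 3/346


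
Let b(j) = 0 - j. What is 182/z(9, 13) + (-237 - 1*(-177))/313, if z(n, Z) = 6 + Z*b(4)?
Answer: -29863/7199 ≈ -4.1482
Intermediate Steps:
b(j) = -j
z(n, Z) = 6 - 4*Z (z(n, Z) = 6 + Z*(-1*4) = 6 + Z*(-4) = 6 - 4*Z)
182/z(9, 13) + (-237 - 1*(-177))/313 = 182/(6 - 4*13) + (-237 - 1*(-177))/313 = 182/(6 - 52) + (-237 + 177)*(1/313) = 182/(-46) - 60*1/313 = 182*(-1/46) - 60/313 = -91/23 - 60/313 = -29863/7199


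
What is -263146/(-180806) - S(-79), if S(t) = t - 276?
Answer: 32224638/90403 ≈ 356.46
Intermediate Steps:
S(t) = -276 + t
-263146/(-180806) - S(-79) = -263146/(-180806) - (-276 - 79) = -263146*(-1/180806) - 1*(-355) = 131573/90403 + 355 = 32224638/90403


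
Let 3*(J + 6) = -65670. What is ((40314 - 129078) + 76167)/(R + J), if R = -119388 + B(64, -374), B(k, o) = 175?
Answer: 12597/141109 ≈ 0.089271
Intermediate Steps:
J = -21896 (J = -6 + (⅓)*(-65670) = -6 - 21890 = -21896)
R = -119213 (R = -119388 + 175 = -119213)
((40314 - 129078) + 76167)/(R + J) = ((40314 - 129078) + 76167)/(-119213 - 21896) = (-88764 + 76167)/(-141109) = -12597*(-1/141109) = 12597/141109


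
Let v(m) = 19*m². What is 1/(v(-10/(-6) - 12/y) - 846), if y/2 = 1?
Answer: -9/4403 ≈ -0.0020441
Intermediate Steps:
y = 2 (y = 2*1 = 2)
1/(v(-10/(-6) - 12/y) - 846) = 1/(19*(-10/(-6) - 12/2)² - 846) = 1/(19*(-10*(-⅙) - 12*½)² - 846) = 1/(19*(5/3 - 6)² - 846) = 1/(19*(-13/3)² - 846) = 1/(19*(169/9) - 846) = 1/(3211/9 - 846) = 1/(-4403/9) = -9/4403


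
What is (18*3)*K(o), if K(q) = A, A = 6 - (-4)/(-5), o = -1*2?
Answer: 1404/5 ≈ 280.80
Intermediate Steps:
o = -2
A = 26/5 (A = 6 - (-4)*(-1)/5 = 6 - 1*⅘ = 6 - ⅘ = 26/5 ≈ 5.2000)
K(q) = 26/5
(18*3)*K(o) = (18*3)*(26/5) = 54*(26/5) = 1404/5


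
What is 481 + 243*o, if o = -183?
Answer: -43988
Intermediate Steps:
481 + 243*o = 481 + 243*(-183) = 481 - 44469 = -43988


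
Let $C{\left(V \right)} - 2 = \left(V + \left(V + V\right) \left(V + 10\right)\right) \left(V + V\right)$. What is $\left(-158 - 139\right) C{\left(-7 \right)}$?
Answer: $-204336$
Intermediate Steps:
$C{\left(V \right)} = 2 + 2 V \left(V + 2 V \left(10 + V\right)\right)$ ($C{\left(V \right)} = 2 + \left(V + \left(V + V\right) \left(V + 10\right)\right) \left(V + V\right) = 2 + \left(V + 2 V \left(10 + V\right)\right) 2 V = 2 + 2 V \left(V + 2 V \left(10 + V\right)\right)$)
$\left(-158 - 139\right) C{\left(-7 \right)} = \left(-158 - 139\right) \left(2 + 4 \left(-7\right)^{3} + 42 \left(-7\right)^{2}\right) = - 297 \left(2 + 4 \left(-343\right) + 42 \cdot 49\right) = - 297 \left(2 - 1372 + 2058\right) = \left(-297\right) 688 = -204336$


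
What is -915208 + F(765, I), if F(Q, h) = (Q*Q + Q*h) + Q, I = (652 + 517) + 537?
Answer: 975872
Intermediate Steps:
I = 1706 (I = 1169 + 537 = 1706)
F(Q, h) = Q + Q**2 + Q*h (F(Q, h) = (Q**2 + Q*h) + Q = Q + Q**2 + Q*h)
-915208 + F(765, I) = -915208 + 765*(1 + 765 + 1706) = -915208 + 765*2472 = -915208 + 1891080 = 975872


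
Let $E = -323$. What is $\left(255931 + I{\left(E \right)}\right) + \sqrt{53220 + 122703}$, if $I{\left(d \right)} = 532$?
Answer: $256463 + 3 \sqrt{19547} \approx 2.5688 \cdot 10^{5}$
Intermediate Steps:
$\left(255931 + I{\left(E \right)}\right) + \sqrt{53220 + 122703} = \left(255931 + 532\right) + \sqrt{53220 + 122703} = 256463 + \sqrt{175923} = 256463 + 3 \sqrt{19547}$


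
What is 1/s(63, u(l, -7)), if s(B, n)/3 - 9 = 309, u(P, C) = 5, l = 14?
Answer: 1/954 ≈ 0.0010482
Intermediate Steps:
s(B, n) = 954 (s(B, n) = 27 + 3*309 = 27 + 927 = 954)
1/s(63, u(l, -7)) = 1/954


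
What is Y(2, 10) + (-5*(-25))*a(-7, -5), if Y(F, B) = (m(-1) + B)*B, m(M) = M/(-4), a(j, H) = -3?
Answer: -545/2 ≈ -272.50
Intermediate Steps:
m(M) = -M/4 (m(M) = M*(-¼) = -M/4)
Y(F, B) = B*(¼ + B) (Y(F, B) = (-¼*(-1) + B)*B = (¼ + B)*B = B*(¼ + B))
Y(2, 10) + (-5*(-25))*a(-7, -5) = 10*(¼ + 10) - 5*(-25)*(-3) = 10*(41/4) + 125*(-3) = 205/2 - 375 = -545/2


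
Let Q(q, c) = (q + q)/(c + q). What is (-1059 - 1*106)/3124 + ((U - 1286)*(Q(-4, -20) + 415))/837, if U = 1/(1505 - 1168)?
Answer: -1687923107179/2643550668 ≈ -638.51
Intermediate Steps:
U = 1/337 ≈ 0.0029674
Q(q, c) = 2*q/(c + q) (Q(q, c) = (2*q)/(c + q) = 2*q/(c + q))
(-1059 - 1*106)/3124 + ((U - 1286)*(Q(-4, -20) + 415))/837 = (-1059 - 1*106)/3124 + ((1/337 - 1286)*(2*(-4)/(-20 - 4) + 415))/837 = (-1059 - 106)*(1/3124) - 433381*(2*(-4)/(-24) + 415)/337*(1/837) = -1165*1/3124 - 433381*(2*(-4)*(-1/24) + 415)/337*(1/837) = -1165/3124 - 433381*(⅓ + 415)/337*(1/837) = -1165/3124 - 433381/337*1246/3*(1/837) = -1165/3124 - 539992726/1011*1/837 = -1165/3124 - 539992726/846207 = -1687923107179/2643550668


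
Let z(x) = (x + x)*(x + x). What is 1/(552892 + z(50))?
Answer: 1/562892 ≈ 1.7765e-6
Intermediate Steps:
z(x) = 4*x**2 (z(x) = (2*x)*(2*x) = 4*x**2)
1/(552892 + z(50)) = 1/(552892 + 4*50**2) = 1/(552892 + 4*2500) = 1/(552892 + 10000) = 1/562892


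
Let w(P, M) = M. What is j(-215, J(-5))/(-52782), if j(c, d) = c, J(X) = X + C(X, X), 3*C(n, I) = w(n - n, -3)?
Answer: 215/52782 ≈ 0.0040734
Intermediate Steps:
C(n, I) = -1 (C(n, I) = (⅓)*(-3) = -1)
J(X) = -1 + X (J(X) = X - 1 = -1 + X)
j(-215, J(-5))/(-52782) = -215/(-52782) = -215*(-1/52782) = 215/52782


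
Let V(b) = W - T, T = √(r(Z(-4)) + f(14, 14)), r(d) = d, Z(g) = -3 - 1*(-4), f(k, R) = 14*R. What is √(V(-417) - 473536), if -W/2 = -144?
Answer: √(-473248 - √197) ≈ 687.94*I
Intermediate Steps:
W = 288 (W = -2*(-144) = 288)
Z(g) = 1 (Z(g) = -3 + 4 = 1)
T = √197 (T = √(1 + 14*14) = √(1 + 196) = √197 ≈ 14.036)
V(b) = 288 - √197
√(V(-417) - 473536) = √((288 - √197) - 473536) = √(-473248 - √197)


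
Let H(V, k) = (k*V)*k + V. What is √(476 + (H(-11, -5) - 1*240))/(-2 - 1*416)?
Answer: -5*I*√2/418 ≈ -0.016916*I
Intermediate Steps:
H(V, k) = V + V*k² (H(V, k) = (V*k)*k + V = V*k² + V = V + V*k²)
√(476 + (H(-11, -5) - 1*240))/(-2 - 1*416) = √(476 + (-11*(1 + (-5)²) - 1*240))/(-2 - 1*416) = √(476 + (-11*(1 + 25) - 240))/(-2 - 416) = √(476 + (-11*26 - 240))/(-418) = √(476 + (-286 - 240))*(-1/418) = √(476 - 526)*(-1/418) = √(-50)*(-1/418) = (5*I*√2)*(-1/418) = -5*I*√2/418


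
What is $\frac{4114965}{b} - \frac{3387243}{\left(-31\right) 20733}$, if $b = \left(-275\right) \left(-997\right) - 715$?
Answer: $\frac{238070541365}{11717268772} \approx 20.318$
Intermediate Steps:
$b = 273460$ ($b = 274175 - 715 = 273460$)
$\frac{4114965}{b} - \frac{3387243}{\left(-31\right) 20733} = \frac{4114965}{273460} - \frac{3387243}{\left(-31\right) 20733} = 4114965 \cdot \frac{1}{273460} - \frac{3387243}{-642723} = \frac{822993}{54692} - - \frac{1129081}{214241} = \frac{822993}{54692} + \frac{1129081}{214241} = \frac{238070541365}{11717268772}$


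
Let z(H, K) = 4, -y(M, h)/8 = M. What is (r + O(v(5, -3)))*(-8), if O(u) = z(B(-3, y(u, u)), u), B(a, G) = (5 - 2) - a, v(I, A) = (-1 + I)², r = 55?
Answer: -472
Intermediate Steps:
y(M, h) = -8*M
B(a, G) = 3 - a
O(u) = 4
(r + O(v(5, -3)))*(-8) = (55 + 4)*(-8) = 59*(-8) = -472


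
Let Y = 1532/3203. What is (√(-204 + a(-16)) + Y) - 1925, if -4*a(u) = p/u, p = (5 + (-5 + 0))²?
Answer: -6164243/3203 + 2*I*√51 ≈ -1924.5 + 14.283*I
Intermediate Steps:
Y = 1532/3203 (Y = 1532*(1/3203) = 1532/3203 ≈ 0.47830)
p = 0 (p = (5 - 5)² = 0² = 0)
a(u) = 0 (a(u) = -0/u = -¼*0 = 0)
(√(-204 + a(-16)) + Y) - 1925 = (√(-204 + 0) + 1532/3203) - 1925 = (√(-204) + 1532/3203) - 1925 = (2*I*√51 + 1532/3203) - 1925 = (1532/3203 + 2*I*√51) - 1925 = -6164243/3203 + 2*I*√51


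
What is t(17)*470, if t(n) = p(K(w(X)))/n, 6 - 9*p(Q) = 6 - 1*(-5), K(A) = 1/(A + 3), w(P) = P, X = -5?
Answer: -2350/153 ≈ -15.359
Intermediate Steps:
K(A) = 1/(3 + A)
p(Q) = -5/9 (p(Q) = ⅔ - (6 - 1*(-5))/9 = ⅔ - (6 + 5)/9 = ⅔ - ⅑*11 = ⅔ - 11/9 = -5/9)
t(n) = -5/(9*n)
t(17)*470 = -5/9/17*470 = -5/9*1/17*470 = -5/153*470 = -2350/153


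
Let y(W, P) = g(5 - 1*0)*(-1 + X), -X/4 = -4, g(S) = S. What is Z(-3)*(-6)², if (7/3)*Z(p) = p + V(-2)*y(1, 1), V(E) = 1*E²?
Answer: 32076/7 ≈ 4582.3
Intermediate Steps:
X = 16 (X = -4*(-4) = 16)
y(W, P) = 75 (y(W, P) = (5 - 1*0)*(-1 + 16) = (5 + 0)*15 = 5*15 = 75)
V(E) = E²
Z(p) = 900/7 + 3*p/7 (Z(p) = 3*(p + (-2)²*75)/7 = 3*(p + 4*75)/7 = 3*(p + 300)/7 = 3*(300 + p)/7 = 900/7 + 3*p/7)
Z(-3)*(-6)² = (900/7 + (3/7)*(-3))*(-6)² = (900/7 - 9/7)*36 = (891/7)*36 = 32076/7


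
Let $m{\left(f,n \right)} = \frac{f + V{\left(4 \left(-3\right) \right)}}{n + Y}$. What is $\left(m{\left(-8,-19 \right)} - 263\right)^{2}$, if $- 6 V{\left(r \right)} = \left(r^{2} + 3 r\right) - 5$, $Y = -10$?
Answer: $\frac{2080363321}{30276} \approx 68713.0$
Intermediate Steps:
$V{\left(r \right)} = \frac{5}{6} - \frac{r}{2} - \frac{r^{2}}{6}$ ($V{\left(r \right)} = - \frac{\left(r^{2} + 3 r\right) - 5}{6} = - \frac{-5 + r^{2} + 3 r}{6} = \frac{5}{6} - \frac{r}{2} - \frac{r^{2}}{6}$)
$m{\left(f,n \right)} = \frac{- \frac{103}{6} + f}{-10 + n}$ ($m{\left(f,n \right)} = \frac{f - \left(- \frac{5}{6} + 24 + \frac{1}{2} \cdot 4 \left(-3\right)\right)}{n - 10} = \frac{f - \left(- \frac{41}{6} + 24\right)}{-10 + n} = \frac{f + \left(\frac{5}{6} + 6 - 24\right)}{-10 + n} = \frac{f - \frac{103}{6}}{-10 + n} = \frac{- \frac{103}{6} + f}{-10 + n}$)
$\left(m{\left(-8,-19 \right)} - 263\right)^{2} = \left(\frac{- \frac{103}{6} - 8}{-10 - 19} - 263\right)^{2} = \left(\frac{1}{-29} \left(- \frac{151}{6}\right) - 263\right)^{2} = \left(\left(- \frac{1}{29}\right) \left(- \frac{151}{6}\right) - 263\right)^{2} = \left(\frac{151}{174} - 263\right)^{2} = \left(- \frac{45611}{174}\right)^{2} = \frac{2080363321}{30276}$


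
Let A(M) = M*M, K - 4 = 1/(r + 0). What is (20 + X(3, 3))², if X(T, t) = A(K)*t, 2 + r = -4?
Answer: 591361/144 ≈ 4106.7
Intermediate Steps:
r = -6 (r = -2 - 4 = -6)
K = 23/6 (K = 4 + 1/(-6 + 0) = 4 + 1/(-6) = 4 - ⅙ = 23/6 ≈ 3.8333)
A(M) = M²
X(T, t) = 529*t/36 (X(T, t) = (23/6)²*t = 529*t/36)
(20 + X(3, 3))² = (20 + (529/36)*3)² = (20 + 529/12)² = (769/12)² = 591361/144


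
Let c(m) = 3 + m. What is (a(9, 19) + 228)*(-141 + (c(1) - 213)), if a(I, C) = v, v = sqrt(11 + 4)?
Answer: -79800 - 350*sqrt(15) ≈ -81156.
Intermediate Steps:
v = sqrt(15) ≈ 3.8730
a(I, C) = sqrt(15)
(a(9, 19) + 228)*(-141 + (c(1) - 213)) = (sqrt(15) + 228)*(-141 + ((3 + 1) - 213)) = (228 + sqrt(15))*(-141 + (4 - 213)) = (228 + sqrt(15))*(-141 - 209) = (228 + sqrt(15))*(-350) = -79800 - 350*sqrt(15)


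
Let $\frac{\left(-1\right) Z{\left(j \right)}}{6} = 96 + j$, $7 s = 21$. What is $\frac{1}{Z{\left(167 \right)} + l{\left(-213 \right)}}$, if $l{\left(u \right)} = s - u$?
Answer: $- \frac{1}{1362} \approx -0.00073421$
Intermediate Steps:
$s = 3$ ($s = \frac{1}{7} \cdot 21 = 3$)
$Z{\left(j \right)} = -576 - 6 j$ ($Z{\left(j \right)} = - 6 \left(96 + j\right) = -576 - 6 j$)
$l{\left(u \right)} = 3 - u$
$\frac{1}{Z{\left(167 \right)} + l{\left(-213 \right)}} = \frac{1}{\left(-576 - 1002\right) + \left(3 - -213\right)} = \frac{1}{\left(-576 - 1002\right) + \left(3 + 213\right)} = \frac{1}{-1578 + 216} = \frac{1}{-1362} = - \frac{1}{1362}$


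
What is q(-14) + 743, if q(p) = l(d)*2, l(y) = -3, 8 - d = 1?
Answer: 737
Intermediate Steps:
d = 7 (d = 8 - 1*1 = 8 - 1 = 7)
q(p) = -6 (q(p) = -3*2 = -6)
q(-14) + 743 = -6 + 743 = 737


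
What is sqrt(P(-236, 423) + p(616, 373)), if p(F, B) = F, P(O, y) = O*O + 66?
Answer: sqrt(56378) ≈ 237.44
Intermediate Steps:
P(O, y) = 66 + O**2 (P(O, y) = O**2 + 66 = 66 + O**2)
sqrt(P(-236, 423) + p(616, 373)) = sqrt((66 + (-236)**2) + 616) = sqrt((66 + 55696) + 616) = sqrt(55762 + 616) = sqrt(56378)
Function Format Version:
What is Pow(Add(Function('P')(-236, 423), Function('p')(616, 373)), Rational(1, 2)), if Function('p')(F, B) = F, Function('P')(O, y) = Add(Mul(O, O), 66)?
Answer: Pow(56378, Rational(1, 2)) ≈ 237.44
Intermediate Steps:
Function('P')(O, y) = Add(66, Pow(O, 2)) (Function('P')(O, y) = Add(Pow(O, 2), 66) = Add(66, Pow(O, 2)))
Pow(Add(Function('P')(-236, 423), Function('p')(616, 373)), Rational(1, 2)) = Pow(Add(Add(66, Pow(-236, 2)), 616), Rational(1, 2)) = Pow(Add(Add(66, 55696), 616), Rational(1, 2)) = Pow(Add(55762, 616), Rational(1, 2)) = Pow(56378, Rational(1, 2))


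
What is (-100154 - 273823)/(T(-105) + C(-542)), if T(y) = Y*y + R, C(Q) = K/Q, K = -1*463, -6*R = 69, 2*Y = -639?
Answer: -202695534/18176975 ≈ -11.151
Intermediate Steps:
Y = -639/2 (Y = (½)*(-639) = -639/2 ≈ -319.50)
R = -23/2 (R = -⅙*69 = -23/2 ≈ -11.500)
K = -463
C(Q) = -463/Q
T(y) = -23/2 - 639*y/2 (T(y) = -639*y/2 - 23/2 = -23/2 - 639*y/2)
(-100154 - 273823)/(T(-105) + C(-542)) = (-100154 - 273823)/((-23/2 - 639/2*(-105)) - 463/(-542)) = -373977/((-23/2 + 67095/2) - 463*(-1/542)) = -373977/(33536 + 463/542) = -373977/18176975/542 = -373977*542/18176975 = -202695534/18176975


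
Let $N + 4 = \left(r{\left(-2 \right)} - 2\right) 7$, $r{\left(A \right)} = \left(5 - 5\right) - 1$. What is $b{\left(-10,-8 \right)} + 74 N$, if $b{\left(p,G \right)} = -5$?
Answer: $-1855$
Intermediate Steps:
$r{\left(A \right)} = -1$ ($r{\left(A \right)} = 0 - 1 = -1$)
$N = -25$ ($N = -4 + \left(-1 - 2\right) 7 = -4 - 21 = -25$)
$b{\left(-10,-8 \right)} + 74 N = -5 + 74 \left(-25\right) = -5 - 1850 = -1855$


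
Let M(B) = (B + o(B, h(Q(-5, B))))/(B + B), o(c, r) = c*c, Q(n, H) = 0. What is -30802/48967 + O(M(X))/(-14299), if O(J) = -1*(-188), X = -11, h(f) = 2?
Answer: -449643594/700179133 ≈ -0.64218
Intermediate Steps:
o(c, r) = c²
M(B) = (B + B²)/(2*B) (M(B) = (B + B²)/(B + B) = (B + B²)/((2*B)) = (B + B²)*(1/(2*B)) = (B + B²)/(2*B))
O(J) = 188
-30802/48967 + O(M(X))/(-14299) = -30802/48967 + 188/(-14299) = -30802*1/48967 + 188*(-1/14299) = -30802/48967 - 188/14299 = -449643594/700179133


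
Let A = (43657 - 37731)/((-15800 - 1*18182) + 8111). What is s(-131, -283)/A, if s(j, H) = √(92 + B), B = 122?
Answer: -25871*√214/5926 ≈ -63.864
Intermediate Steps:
A = -5926/25871 (A = 5926/((-15800 - 18182) + 8111) = 5926/(-33982 + 8111) = 5926/(-25871) = 5926*(-1/25871) = -5926/25871 ≈ -0.22906)
s(j, H) = √214 (s(j, H) = √(92 + 122) = √214)
s(-131, -283)/A = √214/(-5926/25871) = √214*(-25871/5926) = -25871*√214/5926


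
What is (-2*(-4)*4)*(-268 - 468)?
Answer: -23552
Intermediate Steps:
(-2*(-4)*4)*(-268 - 468) = (8*4)*(-736) = 32*(-736) = -23552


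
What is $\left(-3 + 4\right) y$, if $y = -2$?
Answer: $-2$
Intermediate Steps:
$\left(-3 + 4\right) y = \left(-3 + 4\right) \left(-2\right) = 1 \left(-2\right) = -2$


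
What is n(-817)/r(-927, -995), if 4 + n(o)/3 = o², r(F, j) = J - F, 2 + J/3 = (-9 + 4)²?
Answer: 667485/332 ≈ 2010.5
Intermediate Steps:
J = 69 (J = -6 + 3*(-9 + 4)² = -6 + 3*(-5)² = -6 + 3*25 = -6 + 75 = 69)
r(F, j) = 69 - F
n(o) = -12 + 3*o²
n(-817)/r(-927, -995) = (-12 + 3*(-817)²)/(69 - 1*(-927)) = (-12 + 3*667489)/(69 + 927) = (-12 + 2002467)/996 = 2002455*(1/996) = 667485/332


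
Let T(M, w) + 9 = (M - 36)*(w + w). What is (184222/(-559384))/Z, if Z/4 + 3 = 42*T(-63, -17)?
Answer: -92111/157736219088 ≈ -5.8396e-7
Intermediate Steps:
T(M, w) = -9 + 2*w*(-36 + M) (T(M, w) = -9 + (M - 36)*(w + w) = -9 + (-36 + M)*(2*w) = -9 + 2*w*(-36 + M))
Z = 563964 (Z = -12 + 4*(42*(-9 - 72*(-17) + 2*(-63)*(-17))) = -12 + 4*(42*(-9 + 1224 + 2142)) = -12 + 4*(42*3357) = -12 + 4*140994 = -12 + 563976 = 563964)
(184222/(-559384))/Z = (184222/(-559384))/563964 = (184222*(-1/559384))*(1/563964) = -92111/279692*1/563964 = -92111/157736219088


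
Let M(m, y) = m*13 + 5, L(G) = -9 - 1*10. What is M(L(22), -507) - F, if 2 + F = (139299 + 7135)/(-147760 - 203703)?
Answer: -84204686/351463 ≈ -239.58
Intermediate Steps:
L(G) = -19 (L(G) = -9 - 10 = -19)
M(m, y) = 5 + 13*m (M(m, y) = 13*m + 5 = 5 + 13*m)
F = -849360/351463 (F = -2 + (139299 + 7135)/(-147760 - 203703) = -2 + 146434/(-351463) = -2 + 146434*(-1/351463) = -2 - 146434/351463 = -849360/351463 ≈ -2.4166)
M(L(22), -507) - F = (5 + 13*(-19)) - 1*(-849360/351463) = (5 - 247) + 849360/351463 = -242 + 849360/351463 = -84204686/351463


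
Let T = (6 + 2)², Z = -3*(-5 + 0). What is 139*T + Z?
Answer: 8911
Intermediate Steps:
Z = 15 (Z = -3*(-5) = 15)
T = 64 (T = 8² = 64)
139*T + Z = 139*64 + 15 = 8896 + 15 = 8911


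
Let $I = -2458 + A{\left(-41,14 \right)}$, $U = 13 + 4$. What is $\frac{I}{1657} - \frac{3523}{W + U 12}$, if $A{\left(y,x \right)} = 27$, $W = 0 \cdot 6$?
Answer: $- \frac{6333535}{338028} \approx -18.737$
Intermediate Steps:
$U = 17$
$W = 0$
$I = -2431$ ($I = -2458 + 27 = -2431$)
$\frac{I}{1657} - \frac{3523}{W + U 12} = - \frac{2431}{1657} - \frac{3523}{0 + 17 \cdot 12} = \left(-2431\right) \frac{1}{1657} - \frac{3523}{0 + 204} = - \frac{2431}{1657} - \frac{3523}{204} = - \frac{6333535}{338028}$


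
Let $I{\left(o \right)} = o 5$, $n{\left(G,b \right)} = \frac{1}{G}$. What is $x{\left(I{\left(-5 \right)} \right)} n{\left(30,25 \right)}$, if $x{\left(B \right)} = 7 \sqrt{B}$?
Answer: $\frac{7 i}{6} \approx 1.1667 i$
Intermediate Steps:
$I{\left(o \right)} = 5 o$
$x{\left(I{\left(-5 \right)} \right)} n{\left(30,25 \right)} = \frac{7 \sqrt{5 \left(-5\right)}}{30} = 7 \sqrt{-25} \cdot \frac{1}{30} = 7 \cdot 5 i \frac{1}{30} = 35 i \frac{1}{30} = \frac{7 i}{6}$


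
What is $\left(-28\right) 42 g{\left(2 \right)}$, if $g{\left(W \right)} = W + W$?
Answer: $-4704$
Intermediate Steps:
$g{\left(W \right)} = 2 W$
$\left(-28\right) 42 g{\left(2 \right)} = \left(-28\right) 42 \cdot 2 \cdot 2 = \left(-1176\right) 4 = -4704$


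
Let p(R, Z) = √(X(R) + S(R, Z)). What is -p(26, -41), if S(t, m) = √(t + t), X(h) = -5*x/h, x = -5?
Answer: -√(650 + 1352*√13)/26 ≈ -2.8588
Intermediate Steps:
X(h) = 25/h (X(h) = -(-25)/h = 25/h)
S(t, m) = √2*√t (S(t, m) = √(2*t) = √2*√t)
p(R, Z) = √(25/R + √2*√R)
-p(26, -41) = -√((25 + √2*26^(3/2))/26) = -√((25 + √2*(26*√26))/26) = -√((25 + 52*√13)/26) = -√(25/26 + 2*√13)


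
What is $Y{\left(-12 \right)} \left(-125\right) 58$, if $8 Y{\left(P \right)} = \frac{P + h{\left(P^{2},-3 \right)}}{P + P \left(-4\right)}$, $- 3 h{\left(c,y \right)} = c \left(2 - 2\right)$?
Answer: $\frac{3625}{12} \approx 302.08$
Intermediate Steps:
$h{\left(c,y \right)} = 0$ ($h{\left(c,y \right)} = - \frac{c \left(2 - 2\right)}{3} = - \frac{c 0}{3} = \left(- \frac{1}{3}\right) 0 = 0$)
$Y{\left(P \right)} = - \frac{1}{24}$ ($Y{\left(P \right)} = \frac{\left(P + 0\right) \frac{1}{P + P \left(-4\right)}}{8} = \frac{P \frac{1}{P - 4 P}}{8} = \frac{P \frac{1}{\left(-3\right) P}}{8} = \frac{P \left(- \frac{1}{3 P}\right)}{8} = \frac{1}{8} \left(- \frac{1}{3}\right) = - \frac{1}{24}$)
$Y{\left(-12 \right)} \left(-125\right) 58 = \left(- \frac{1}{24}\right) \left(-125\right) 58 = \frac{125}{24} \cdot 58 = \frac{3625}{12}$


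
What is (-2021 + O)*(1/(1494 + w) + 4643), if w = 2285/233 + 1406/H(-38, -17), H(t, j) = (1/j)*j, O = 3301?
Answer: 805858454528/135597 ≈ 5.9430e+6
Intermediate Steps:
H(t, j) = 1 (H(t, j) = j/j = 1)
w = 329883/233 (w = 2285/233 + 1406/1 = 2285*(1/233) + 1406*1 = 2285/233 + 1406 = 329883/233 ≈ 1415.8)
(-2021 + O)*(1/(1494 + w) + 4643) = (-2021 + 3301)*(1/(1494 + 329883/233) + 4643) = 1280*(1/(677985/233) + 4643) = 1280*(233/677985 + 4643) = 1280*(3147884588/677985) = 805858454528/135597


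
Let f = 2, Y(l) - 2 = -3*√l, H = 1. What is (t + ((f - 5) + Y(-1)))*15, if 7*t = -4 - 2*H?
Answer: -195/7 - 45*I ≈ -27.857 - 45.0*I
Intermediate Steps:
t = -6/7 (t = (-4 - 2*1)/7 = (-4 - 2)/7 = (⅐)*(-6) = -6/7 ≈ -0.85714)
Y(l) = 2 - 3*√l
(t + ((f - 5) + Y(-1)))*15 = (-6/7 + ((2 - 5) + (2 - 3*I)))*15 = (-6/7 + (-3 + (2 - 3*I)))*15 = (-6/7 + (-1 - 3*I))*15 = (-13/7 - 3*I)*15 = -195/7 - 45*I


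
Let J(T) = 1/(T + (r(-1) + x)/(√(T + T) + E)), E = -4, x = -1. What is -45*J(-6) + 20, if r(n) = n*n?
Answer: 55/2 ≈ 27.500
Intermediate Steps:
r(n) = n²
J(T) = 1/T (J(T) = 1/(T + ((-1)² - 1)/(√(T + T) - 4)) = 1/(T + (1 - 1)/(√(2*T) - 4)) = 1/(T + 0/(√2*√T - 4)) = 1/(T + 0/(-4 + √2*√T)) = 1/(T + 0) = 1/T)
-45*J(-6) + 20 = -45*(-4 + √2*√(-6))/(-4*(-6) + √2*(-6)^(3/2)) + 20 = -45*(-4 + √2*(I*√6))/(24 + √2*(-6*I*√6)) + 20 = -45*(-4 + 2*I*√3)/(24 - 12*I*√3) + 20 = 20 - 45*(-4 + 2*I*√3)/(24 - 12*I*√3)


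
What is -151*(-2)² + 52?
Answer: -552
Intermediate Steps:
-151*(-2)² + 52 = -151*4 + 52 = -604 + 52 = -552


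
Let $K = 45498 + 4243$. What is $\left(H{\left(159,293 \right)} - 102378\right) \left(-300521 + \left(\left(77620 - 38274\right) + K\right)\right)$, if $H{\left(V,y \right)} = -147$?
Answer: $21677270850$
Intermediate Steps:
$K = 49741$
$\left(H{\left(159,293 \right)} - 102378\right) \left(-300521 + \left(\left(77620 - 38274\right) + K\right)\right) = \left(-147 - 102378\right) \left(-300521 + \left(\left(77620 - 38274\right) + 49741\right)\right) = - 102525 \left(-300521 + \left(39346 + 49741\right)\right) = - 102525 \left(-300521 + 89087\right) = \left(-102525\right) \left(-211434\right) = 21677270850$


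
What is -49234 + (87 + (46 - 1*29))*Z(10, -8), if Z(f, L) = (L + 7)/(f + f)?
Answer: -246196/5 ≈ -49239.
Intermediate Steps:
Z(f, L) = (7 + L)/(2*f) (Z(f, L) = (7 + L)/((2*f)) = (7 + L)*(1/(2*f)) = (7 + L)/(2*f))
-49234 + (87 + (46 - 1*29))*Z(10, -8) = -49234 + (87 + (46 - 1*29))*((½)*(7 - 8)/10) = -49234 + (87 + (46 - 29))*((½)*(⅒)*(-1)) = -49234 + (87 + 17)*(-1/20) = -49234 + 104*(-1/20) = -49234 - 26/5 = -246196/5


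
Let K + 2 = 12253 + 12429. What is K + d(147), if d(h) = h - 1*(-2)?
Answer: 24829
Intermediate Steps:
d(h) = 2 + h (d(h) = h + 2 = 2 + h)
K = 24680 (K = -2 + (12253 + 12429) = -2 + 24682 = 24680)
K + d(147) = 24680 + (2 + 147) = 24680 + 149 = 24829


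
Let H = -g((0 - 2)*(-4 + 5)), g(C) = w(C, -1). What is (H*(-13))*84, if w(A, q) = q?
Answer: -1092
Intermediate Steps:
g(C) = -1
H = 1 (H = -1*(-1) = 1)
(H*(-13))*84 = (1*(-13))*84 = -13*84 = -1092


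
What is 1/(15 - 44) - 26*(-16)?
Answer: 12063/29 ≈ 415.97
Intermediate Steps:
1/(15 - 44) - 26*(-16) = 1/(-29) + 416 = -1/29 + 416 = 12063/29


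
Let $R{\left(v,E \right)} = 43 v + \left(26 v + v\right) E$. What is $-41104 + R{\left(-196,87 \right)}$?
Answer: $-509936$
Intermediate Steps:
$R{\left(v,E \right)} = 43 v + 27 E v$ ($R{\left(v,E \right)} = 43 v + 27 v E = 43 v + 27 E v$)
$-41104 + R{\left(-196,87 \right)} = -41104 - 196 \left(43 + 27 \cdot 87\right) = -41104 - 196 \left(43 + 2349\right) = -41104 - 468832 = -509936$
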